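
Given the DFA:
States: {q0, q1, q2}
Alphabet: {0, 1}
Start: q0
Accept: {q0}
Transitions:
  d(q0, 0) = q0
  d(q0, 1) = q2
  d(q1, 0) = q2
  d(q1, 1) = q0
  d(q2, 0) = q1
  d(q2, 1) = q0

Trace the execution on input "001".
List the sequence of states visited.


Input: 001
d(q0, 0) = q0
d(q0, 0) = q0
d(q0, 1) = q2


q0 -> q0 -> q0 -> q2


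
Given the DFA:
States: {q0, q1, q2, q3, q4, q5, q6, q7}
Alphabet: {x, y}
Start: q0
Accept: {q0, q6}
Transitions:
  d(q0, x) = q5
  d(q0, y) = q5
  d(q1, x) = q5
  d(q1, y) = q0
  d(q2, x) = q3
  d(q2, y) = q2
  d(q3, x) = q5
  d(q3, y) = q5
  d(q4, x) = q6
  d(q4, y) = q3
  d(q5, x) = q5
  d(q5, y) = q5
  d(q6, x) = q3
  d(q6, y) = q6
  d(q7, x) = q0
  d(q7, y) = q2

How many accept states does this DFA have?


Accept states listed: {q0, q6}
Counting: q0(1) q6(2)

2


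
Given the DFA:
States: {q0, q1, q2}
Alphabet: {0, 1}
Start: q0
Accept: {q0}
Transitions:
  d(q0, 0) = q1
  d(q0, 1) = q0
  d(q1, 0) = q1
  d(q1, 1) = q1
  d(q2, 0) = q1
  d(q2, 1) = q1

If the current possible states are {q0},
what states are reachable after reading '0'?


Apply transition on '0' from each current state:
  d(q0, 0) = q1

{q1}


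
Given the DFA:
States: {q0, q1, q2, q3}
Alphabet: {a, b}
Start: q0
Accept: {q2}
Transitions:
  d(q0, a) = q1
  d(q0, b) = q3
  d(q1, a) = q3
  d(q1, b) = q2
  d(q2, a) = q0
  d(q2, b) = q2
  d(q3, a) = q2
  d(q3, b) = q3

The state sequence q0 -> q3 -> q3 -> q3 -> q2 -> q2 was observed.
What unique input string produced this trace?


Trace back each transition to find the symbol:
  q0 --[b]--> q3
  q3 --[b]--> q3
  q3 --[b]--> q3
  q3 --[a]--> q2
  q2 --[b]--> q2

"bbbab"


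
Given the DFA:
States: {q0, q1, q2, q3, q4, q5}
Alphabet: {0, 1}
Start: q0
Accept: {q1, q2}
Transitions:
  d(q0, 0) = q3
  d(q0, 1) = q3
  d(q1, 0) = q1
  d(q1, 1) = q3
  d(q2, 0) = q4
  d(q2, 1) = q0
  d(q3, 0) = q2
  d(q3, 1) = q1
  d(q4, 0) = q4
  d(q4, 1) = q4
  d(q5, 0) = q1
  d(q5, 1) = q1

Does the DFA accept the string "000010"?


Trace: q0 -> q3 -> q2 -> q4 -> q4 -> q4 -> q4
Final state: q4
Accept states: {q1, q2}

No, rejected (final state q4 is not an accept state)


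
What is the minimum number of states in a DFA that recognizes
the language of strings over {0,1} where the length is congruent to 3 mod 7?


States track (length) mod 7.
Need 7 states: one per remainder 0..6; accept = remainder 3.

7


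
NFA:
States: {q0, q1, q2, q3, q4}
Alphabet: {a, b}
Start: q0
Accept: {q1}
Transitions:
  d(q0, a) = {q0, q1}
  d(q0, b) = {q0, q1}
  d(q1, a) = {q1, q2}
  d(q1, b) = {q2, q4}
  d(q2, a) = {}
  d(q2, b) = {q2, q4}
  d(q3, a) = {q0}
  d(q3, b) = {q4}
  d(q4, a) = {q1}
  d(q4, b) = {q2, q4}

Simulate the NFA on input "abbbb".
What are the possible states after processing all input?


Start: {q0}
  --a--> {q0, q1}
  --b--> {q0, q1, q2, q4}
  --b--> {q0, q1, q2, q4}
  --b--> {q0, q1, q2, q4}
  --b--> {q0, q1, q2, q4}

{q0, q1, q2, q4}


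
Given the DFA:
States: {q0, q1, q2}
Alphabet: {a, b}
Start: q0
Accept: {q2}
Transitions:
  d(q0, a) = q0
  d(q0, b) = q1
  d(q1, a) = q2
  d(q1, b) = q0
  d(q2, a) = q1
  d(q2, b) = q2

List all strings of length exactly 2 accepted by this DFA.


All strings of length 2: 4 total
Accepted: 1

"ba"


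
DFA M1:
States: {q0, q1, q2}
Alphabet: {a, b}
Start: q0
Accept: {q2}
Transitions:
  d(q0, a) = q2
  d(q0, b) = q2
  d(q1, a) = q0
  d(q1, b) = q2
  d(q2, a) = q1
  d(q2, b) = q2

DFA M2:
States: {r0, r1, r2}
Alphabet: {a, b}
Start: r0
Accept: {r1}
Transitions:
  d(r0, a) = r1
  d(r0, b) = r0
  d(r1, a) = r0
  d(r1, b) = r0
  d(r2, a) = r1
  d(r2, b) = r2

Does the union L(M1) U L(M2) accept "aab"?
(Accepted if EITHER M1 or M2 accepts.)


M1: final=q2 accepted=True
M2: final=r0 accepted=False

Yes, union accepts


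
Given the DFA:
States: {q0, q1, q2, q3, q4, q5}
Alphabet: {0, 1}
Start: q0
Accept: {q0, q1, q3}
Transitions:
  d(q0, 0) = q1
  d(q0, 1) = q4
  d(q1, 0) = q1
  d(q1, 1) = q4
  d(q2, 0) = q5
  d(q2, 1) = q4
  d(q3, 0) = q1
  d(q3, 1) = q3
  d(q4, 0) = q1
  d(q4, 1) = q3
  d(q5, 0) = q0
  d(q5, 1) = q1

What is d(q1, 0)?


Looking up transition d(q1, 0)

q1


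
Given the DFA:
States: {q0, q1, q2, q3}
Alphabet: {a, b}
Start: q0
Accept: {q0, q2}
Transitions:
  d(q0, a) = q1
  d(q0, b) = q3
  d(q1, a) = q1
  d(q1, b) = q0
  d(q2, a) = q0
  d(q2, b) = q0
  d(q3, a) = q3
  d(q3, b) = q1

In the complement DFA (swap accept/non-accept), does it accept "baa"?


Trace: q0 -> q3 -> q3 -> q3
Final: q3
Original accept: {q0, q2}
Complement: q3 is not in original accept

Yes, complement accepts (original rejects)


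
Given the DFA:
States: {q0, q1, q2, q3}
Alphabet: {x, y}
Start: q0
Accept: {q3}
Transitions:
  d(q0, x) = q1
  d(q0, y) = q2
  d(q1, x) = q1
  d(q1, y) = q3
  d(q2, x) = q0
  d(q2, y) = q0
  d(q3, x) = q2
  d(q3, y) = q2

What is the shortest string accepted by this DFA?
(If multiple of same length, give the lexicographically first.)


BFS by string length (lex-first path to each state shown):
  len 0: q0<-""
  len 1: q1<-"x", q2<-"y"
  len 2: q0<-"yx", q1<-"xx", q3<-"xy"
Found accept state at length 2.

"xy"


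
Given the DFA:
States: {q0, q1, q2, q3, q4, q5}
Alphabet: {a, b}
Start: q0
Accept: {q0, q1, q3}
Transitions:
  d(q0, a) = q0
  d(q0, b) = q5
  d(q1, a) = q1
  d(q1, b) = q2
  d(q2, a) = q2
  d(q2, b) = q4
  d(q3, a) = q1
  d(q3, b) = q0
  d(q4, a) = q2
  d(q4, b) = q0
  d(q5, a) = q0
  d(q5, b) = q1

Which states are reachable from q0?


BFS from q0:
  layer 0: {q0}
  layer 1: {q5}
  layer 2: {q1}
  layer 3: {q2}
  layer 4: {q4}

{q0, q1, q2, q4, q5}


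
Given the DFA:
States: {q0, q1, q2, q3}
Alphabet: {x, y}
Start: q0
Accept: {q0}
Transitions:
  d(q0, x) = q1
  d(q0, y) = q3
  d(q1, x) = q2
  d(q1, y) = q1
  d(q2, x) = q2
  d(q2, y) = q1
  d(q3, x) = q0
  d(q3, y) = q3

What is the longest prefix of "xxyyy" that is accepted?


Run the DFA, marking each prefix where the state is accepting:
  "" -> q0 [accept]
  "x" -> q1 [reject]
  "xx" -> q2 [reject]
  "xxy" -> q1 [reject]
  "xxyy" -> q1 [reject]
  "xxyyy" -> q1 [reject]

""


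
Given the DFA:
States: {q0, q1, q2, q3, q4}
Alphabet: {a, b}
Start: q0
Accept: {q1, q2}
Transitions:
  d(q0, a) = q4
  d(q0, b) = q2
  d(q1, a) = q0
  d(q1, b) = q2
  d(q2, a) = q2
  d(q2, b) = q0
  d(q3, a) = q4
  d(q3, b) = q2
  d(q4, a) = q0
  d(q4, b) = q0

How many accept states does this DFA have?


Accept states listed: {q1, q2}
Counting: q1(1) q2(2)

2


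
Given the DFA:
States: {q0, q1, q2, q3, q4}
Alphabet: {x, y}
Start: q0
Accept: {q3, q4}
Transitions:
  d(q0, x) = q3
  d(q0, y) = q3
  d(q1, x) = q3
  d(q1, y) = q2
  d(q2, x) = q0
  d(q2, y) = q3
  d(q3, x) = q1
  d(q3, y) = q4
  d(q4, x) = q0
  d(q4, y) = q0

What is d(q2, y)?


Looking up transition d(q2, y)

q3


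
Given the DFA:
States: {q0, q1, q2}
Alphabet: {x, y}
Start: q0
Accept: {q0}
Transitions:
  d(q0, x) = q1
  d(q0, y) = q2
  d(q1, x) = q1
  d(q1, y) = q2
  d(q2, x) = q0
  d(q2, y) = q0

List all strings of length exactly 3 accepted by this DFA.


All strings of length 3: 8 total
Accepted: 2

"xyx", "xyy"


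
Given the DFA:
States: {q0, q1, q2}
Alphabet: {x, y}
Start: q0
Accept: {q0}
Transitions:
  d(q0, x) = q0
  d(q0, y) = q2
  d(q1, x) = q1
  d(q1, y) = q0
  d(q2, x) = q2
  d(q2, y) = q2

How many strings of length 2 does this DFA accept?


Enumerating all length-2 strings:
  "xx" -> q0 [accept]
  "xy" -> q2 [reject]
  "yx" -> q2 [reject]
  "yy" -> q2 [reject]

1 out of 4


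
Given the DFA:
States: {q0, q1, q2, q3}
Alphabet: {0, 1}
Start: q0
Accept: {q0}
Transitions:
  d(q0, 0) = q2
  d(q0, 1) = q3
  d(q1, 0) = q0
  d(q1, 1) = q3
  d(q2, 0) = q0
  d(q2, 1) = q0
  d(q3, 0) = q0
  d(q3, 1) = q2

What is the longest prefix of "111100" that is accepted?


Run the DFA, marking each prefix where the state is accepting:
  "" -> q0 [accept]
  "1" -> q3 [reject]
  "11" -> q2 [reject]
  "111" -> q0 [accept]
  "1111" -> q3 [reject]
  "11110" -> q0 [accept]
  "111100" -> q2 [reject]

"11110"


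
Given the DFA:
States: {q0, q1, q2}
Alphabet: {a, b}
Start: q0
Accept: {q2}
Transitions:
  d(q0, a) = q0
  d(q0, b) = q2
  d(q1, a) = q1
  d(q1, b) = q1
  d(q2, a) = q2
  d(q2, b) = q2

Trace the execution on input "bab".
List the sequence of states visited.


Input: bab
d(q0, b) = q2
d(q2, a) = q2
d(q2, b) = q2


q0 -> q2 -> q2 -> q2


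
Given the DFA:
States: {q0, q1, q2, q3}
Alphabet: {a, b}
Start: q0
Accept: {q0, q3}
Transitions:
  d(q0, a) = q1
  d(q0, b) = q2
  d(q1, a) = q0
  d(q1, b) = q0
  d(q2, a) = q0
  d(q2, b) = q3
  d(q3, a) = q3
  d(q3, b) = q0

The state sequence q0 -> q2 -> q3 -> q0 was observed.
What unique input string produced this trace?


Trace back each transition to find the symbol:
  q0 --[b]--> q2
  q2 --[b]--> q3
  q3 --[b]--> q0

"bbb"


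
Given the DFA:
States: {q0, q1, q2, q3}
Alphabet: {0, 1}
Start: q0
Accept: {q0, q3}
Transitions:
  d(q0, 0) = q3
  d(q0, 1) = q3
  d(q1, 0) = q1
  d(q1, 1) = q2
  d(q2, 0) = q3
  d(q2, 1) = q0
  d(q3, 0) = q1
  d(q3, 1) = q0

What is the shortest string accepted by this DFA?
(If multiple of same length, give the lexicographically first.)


BFS by string length (lex-first path to each state shown):
  len 0: q0<-""
Found accept state at length 0.

"" (empty string)


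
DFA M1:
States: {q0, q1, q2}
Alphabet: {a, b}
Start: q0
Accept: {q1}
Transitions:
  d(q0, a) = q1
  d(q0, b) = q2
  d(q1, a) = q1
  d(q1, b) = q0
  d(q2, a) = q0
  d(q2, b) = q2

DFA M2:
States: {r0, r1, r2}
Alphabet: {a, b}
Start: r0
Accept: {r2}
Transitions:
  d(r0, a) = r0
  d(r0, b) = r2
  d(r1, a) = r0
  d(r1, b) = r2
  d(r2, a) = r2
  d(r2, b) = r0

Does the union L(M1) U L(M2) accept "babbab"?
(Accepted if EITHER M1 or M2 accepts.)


M1: final=q2 accepted=False
M2: final=r0 accepted=False

No, union rejects (neither accepts)


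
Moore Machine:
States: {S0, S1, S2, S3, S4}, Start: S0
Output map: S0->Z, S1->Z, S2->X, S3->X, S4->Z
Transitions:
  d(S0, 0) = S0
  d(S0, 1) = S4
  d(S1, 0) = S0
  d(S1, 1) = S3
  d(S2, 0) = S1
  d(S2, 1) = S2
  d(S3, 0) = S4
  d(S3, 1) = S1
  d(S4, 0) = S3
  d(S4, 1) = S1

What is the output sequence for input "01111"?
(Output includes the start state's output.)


Start: S0 (output Z)
  --0--> S0 (output Z)
  --1--> S4 (output Z)
  --1--> S1 (output Z)
  --1--> S3 (output X)
  --1--> S1 (output Z)

"ZZZZXZ"


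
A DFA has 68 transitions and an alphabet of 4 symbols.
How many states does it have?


Each state has exactly one transition per symbol.
states = transitions / |alphabet| = 68 / 4 = 17

17


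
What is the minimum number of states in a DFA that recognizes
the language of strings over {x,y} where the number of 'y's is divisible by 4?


States track (count of 'y') mod 4.
Need 4 states: one per remainder 0..3; accept = remainder 0.

4


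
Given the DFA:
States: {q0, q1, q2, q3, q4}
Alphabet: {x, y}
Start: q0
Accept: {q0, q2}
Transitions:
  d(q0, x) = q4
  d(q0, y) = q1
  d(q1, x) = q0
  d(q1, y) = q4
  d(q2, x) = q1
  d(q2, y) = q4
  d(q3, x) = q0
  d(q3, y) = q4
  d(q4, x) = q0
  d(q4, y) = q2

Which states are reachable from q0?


BFS from q0:
  layer 0: {q0}
  layer 1: {q1, q4}
  layer 2: {q2}

{q0, q1, q2, q4}


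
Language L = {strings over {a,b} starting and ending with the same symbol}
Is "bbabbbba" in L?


first = 'b', last = 'a'

No, "bbabbbba" is not in L


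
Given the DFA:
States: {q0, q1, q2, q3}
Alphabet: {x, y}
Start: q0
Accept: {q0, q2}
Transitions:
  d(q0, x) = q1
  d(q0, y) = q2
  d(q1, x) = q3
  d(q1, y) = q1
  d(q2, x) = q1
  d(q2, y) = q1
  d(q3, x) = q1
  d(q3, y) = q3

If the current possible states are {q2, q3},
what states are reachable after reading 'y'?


Apply transition on 'y' from each current state:
  d(q2, y) = q1
  d(q3, y) = q3

{q1, q3}


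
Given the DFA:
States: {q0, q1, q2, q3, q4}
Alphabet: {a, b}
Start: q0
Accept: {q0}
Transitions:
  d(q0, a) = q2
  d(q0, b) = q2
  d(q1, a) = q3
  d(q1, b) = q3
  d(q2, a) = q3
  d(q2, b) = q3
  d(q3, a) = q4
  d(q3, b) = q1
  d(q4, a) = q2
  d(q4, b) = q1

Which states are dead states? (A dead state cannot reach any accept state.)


Forward reachability from each state:
  q0 -> reaches accept state q0 (live)
  q1 -> reaches {q1, q2, q3, q4}, no accept state (dead)
  q2 -> reaches {q1, q2, q3, q4}, no accept state (dead)
  q3 -> reaches {q1, q2, q3, q4}, no accept state (dead)
  q4 -> reaches {q1, q2, q3, q4}, no accept state (dead)

{q1, q2, q3, q4}


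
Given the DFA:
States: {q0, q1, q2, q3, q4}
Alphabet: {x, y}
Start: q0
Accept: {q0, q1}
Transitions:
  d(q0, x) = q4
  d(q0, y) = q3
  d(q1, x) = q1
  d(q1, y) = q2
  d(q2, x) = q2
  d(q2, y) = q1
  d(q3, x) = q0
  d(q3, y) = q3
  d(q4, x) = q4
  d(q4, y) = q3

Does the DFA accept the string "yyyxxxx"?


Trace: q0 -> q3 -> q3 -> q3 -> q0 -> q4 -> q4 -> q4
Final state: q4
Accept states: {q0, q1}

No, rejected (final state q4 is not an accept state)


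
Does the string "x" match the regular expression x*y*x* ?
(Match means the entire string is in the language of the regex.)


|string| = 1; first = 'x'; last = 'x'

Yes, "x" matches x*y*x*


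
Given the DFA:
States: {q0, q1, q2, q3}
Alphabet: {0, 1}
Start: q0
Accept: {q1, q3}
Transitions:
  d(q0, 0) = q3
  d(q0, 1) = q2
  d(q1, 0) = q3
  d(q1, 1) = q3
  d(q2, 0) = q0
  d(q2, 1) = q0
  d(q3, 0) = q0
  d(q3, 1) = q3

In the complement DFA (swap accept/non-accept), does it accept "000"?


Trace: q0 -> q3 -> q0 -> q3
Final: q3
Original accept: {q1, q3}
Complement: q3 is in original accept

No, complement rejects (original accepts)


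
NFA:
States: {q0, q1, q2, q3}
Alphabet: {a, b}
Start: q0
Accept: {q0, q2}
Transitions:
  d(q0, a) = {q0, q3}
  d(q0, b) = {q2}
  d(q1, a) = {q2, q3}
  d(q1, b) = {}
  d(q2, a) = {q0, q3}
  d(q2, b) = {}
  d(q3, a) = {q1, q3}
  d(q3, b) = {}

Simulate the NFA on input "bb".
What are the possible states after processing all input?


Start: {q0}
  --b--> {q2}
  --b--> {}

{} (empty set, no valid transitions)


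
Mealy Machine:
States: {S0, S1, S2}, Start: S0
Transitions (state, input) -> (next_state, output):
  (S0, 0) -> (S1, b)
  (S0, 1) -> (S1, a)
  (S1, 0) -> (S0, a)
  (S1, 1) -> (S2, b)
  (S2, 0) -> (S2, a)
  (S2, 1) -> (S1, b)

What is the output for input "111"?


Step-by-step:
  (S0, 1) -> (S1, a)
  (S1, 1) -> (S2, b)
  (S2, 1) -> (S1, b)

"abb"


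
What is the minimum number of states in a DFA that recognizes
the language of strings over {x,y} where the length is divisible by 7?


States track (length) mod 7.
Need 7 states: one per remainder 0..6; accept = remainder 0.

7


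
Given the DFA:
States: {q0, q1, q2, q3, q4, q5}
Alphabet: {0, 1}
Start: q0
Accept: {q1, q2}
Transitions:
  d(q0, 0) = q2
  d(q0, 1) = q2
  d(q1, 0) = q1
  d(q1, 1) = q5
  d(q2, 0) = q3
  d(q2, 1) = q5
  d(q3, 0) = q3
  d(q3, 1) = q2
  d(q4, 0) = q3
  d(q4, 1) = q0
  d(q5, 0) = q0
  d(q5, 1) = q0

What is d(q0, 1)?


Looking up transition d(q0, 1)

q2


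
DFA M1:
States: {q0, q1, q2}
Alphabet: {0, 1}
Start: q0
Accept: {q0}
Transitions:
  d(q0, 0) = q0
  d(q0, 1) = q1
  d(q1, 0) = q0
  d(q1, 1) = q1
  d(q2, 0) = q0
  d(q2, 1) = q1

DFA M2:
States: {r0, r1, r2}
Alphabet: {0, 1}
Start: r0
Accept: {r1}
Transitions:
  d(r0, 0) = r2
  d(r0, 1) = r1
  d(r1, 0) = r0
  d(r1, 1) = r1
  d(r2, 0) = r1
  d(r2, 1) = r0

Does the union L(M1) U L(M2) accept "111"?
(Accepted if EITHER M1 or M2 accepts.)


M1: final=q1 accepted=False
M2: final=r1 accepted=True

Yes, union accepts


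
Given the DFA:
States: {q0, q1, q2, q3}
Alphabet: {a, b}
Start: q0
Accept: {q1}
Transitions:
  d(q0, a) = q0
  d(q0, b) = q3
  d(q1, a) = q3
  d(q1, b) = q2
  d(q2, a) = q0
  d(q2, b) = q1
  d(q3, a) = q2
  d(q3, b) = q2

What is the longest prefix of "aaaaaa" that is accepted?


Run the DFA, marking each prefix where the state is accepting:
  "" -> q0 [reject]
  "a" -> q0 [reject]
  "aa" -> q0 [reject]
  "aaa" -> q0 [reject]
  "aaaa" -> q0 [reject]
  "aaaaa" -> q0 [reject]
  "aaaaaa" -> q0 [reject]

No prefix is accepted


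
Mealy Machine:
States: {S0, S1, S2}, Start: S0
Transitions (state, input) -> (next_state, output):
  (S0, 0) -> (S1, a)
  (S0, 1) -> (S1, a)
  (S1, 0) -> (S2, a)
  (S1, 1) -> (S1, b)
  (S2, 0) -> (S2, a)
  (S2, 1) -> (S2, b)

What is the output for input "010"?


Step-by-step:
  (S0, 0) -> (S1, a)
  (S1, 1) -> (S1, b)
  (S1, 0) -> (S2, a)

"aba"


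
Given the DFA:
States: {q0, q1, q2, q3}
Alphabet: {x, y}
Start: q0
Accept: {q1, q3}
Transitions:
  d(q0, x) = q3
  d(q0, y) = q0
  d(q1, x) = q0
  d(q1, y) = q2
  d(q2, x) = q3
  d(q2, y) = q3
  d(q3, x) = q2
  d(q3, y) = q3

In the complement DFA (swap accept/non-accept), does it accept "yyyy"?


Trace: q0 -> q0 -> q0 -> q0 -> q0
Final: q0
Original accept: {q1, q3}
Complement: q0 is not in original accept

Yes, complement accepts (original rejects)


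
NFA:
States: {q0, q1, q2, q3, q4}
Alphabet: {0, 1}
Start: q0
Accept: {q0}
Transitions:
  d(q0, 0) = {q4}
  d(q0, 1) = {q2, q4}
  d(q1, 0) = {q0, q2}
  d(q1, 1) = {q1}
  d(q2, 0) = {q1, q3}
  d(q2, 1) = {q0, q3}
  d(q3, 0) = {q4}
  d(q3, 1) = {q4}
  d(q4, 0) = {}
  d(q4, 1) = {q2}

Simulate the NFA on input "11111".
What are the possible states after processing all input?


Start: {q0}
  --1--> {q2, q4}
  --1--> {q0, q2, q3}
  --1--> {q0, q2, q3, q4}
  --1--> {q0, q2, q3, q4}
  --1--> {q0, q2, q3, q4}

{q0, q2, q3, q4}


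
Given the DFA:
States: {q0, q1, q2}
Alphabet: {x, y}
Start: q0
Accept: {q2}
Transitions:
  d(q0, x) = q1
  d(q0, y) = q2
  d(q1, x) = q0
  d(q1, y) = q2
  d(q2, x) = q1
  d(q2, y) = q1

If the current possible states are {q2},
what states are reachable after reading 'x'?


Apply transition on 'x' from each current state:
  d(q2, x) = q1

{q1}


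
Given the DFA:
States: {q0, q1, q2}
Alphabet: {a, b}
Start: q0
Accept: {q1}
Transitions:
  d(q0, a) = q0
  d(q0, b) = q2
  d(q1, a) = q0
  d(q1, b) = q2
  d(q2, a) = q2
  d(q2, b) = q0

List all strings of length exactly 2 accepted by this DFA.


All strings of length 2: 4 total
Accepted: 0

None


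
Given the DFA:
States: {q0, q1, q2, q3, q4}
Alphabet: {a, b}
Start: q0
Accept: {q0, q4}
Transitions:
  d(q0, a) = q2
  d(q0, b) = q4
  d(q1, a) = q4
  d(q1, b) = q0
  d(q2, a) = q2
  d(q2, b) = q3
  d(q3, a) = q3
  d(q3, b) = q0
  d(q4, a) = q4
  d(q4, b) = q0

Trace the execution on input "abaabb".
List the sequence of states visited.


Input: abaabb
d(q0, a) = q2
d(q2, b) = q3
d(q3, a) = q3
d(q3, a) = q3
d(q3, b) = q0
d(q0, b) = q4


q0 -> q2 -> q3 -> q3 -> q3 -> q0 -> q4


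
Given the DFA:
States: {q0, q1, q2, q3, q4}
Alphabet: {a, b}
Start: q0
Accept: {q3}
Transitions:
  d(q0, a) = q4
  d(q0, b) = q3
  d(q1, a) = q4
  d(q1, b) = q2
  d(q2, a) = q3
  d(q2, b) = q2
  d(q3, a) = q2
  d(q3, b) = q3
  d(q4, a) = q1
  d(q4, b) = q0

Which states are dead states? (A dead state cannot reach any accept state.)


Forward reachability from each state:
  q0 -> reaches accept state q3 (live)
  q1 -> reaches accept state q3 (live)
  q2 -> reaches accept state q3 (live)
  q3 -> reaches accept state q3 (live)
  q4 -> reaches accept state q3 (live)

None (all states can reach an accept state)


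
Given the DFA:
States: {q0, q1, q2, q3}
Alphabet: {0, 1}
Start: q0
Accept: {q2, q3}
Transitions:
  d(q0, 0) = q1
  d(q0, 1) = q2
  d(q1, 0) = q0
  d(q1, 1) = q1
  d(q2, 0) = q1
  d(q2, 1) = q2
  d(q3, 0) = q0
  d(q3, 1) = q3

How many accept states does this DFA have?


Accept states listed: {q2, q3}
Counting: q2(1) q3(2)

2


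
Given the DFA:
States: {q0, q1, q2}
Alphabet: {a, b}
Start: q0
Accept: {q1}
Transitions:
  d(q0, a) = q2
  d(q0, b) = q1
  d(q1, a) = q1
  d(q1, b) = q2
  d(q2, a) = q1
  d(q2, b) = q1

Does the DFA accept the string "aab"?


Trace: q0 -> q2 -> q1 -> q2
Final state: q2
Accept states: {q1}

No, rejected (final state q2 is not an accept state)


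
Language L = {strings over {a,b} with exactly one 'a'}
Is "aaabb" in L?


count('a') = 3

No, "aaabb" is not in L


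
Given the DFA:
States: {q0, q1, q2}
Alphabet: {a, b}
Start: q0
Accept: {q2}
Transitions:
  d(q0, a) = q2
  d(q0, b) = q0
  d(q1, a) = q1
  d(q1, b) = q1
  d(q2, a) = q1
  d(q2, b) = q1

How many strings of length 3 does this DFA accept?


Enumerating all length-3 strings:
  "aaa" -> q1 [reject]
  "aab" -> q1 [reject]
  "aba" -> q1 [reject]
  "abb" -> q1 [reject]
  "baa" -> q1 [reject]
  "bab" -> q1 [reject]
  "bba" -> q2 [accept]
  "bbb" -> q0 [reject]

1 out of 8


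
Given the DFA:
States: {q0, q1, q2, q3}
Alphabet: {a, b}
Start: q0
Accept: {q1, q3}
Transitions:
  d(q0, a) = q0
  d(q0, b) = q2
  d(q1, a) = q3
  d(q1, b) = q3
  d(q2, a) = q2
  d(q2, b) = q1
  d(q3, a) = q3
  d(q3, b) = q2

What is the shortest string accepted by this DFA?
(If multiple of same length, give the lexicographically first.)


BFS by string length (lex-first path to each state shown):
  len 0: q0<-""
  len 1: q0<-"a", q2<-"b"
  len 2: q0<-"aa", q1<-"bb", q2<-"ab"
Found accept state at length 2.

"bb"


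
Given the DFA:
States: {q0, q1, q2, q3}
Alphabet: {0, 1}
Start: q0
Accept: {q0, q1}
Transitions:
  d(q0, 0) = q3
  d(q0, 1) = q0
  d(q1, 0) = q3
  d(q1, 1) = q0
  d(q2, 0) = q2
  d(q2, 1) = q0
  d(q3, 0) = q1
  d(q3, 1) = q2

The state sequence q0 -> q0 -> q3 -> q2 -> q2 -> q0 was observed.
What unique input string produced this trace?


Trace back each transition to find the symbol:
  q0 --[1]--> q0
  q0 --[0]--> q3
  q3 --[1]--> q2
  q2 --[0]--> q2
  q2 --[1]--> q0

"10101"


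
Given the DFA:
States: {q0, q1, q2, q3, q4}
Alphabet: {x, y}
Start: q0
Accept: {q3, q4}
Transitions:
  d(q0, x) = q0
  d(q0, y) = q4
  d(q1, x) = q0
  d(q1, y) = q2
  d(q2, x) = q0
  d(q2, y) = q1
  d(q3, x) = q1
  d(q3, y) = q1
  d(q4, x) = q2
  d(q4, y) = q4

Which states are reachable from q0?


BFS from q0:
  layer 0: {q0}
  layer 1: {q4}
  layer 2: {q2}
  layer 3: {q1}

{q0, q1, q2, q4}


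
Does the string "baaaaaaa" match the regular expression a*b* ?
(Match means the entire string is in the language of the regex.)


|string| = 8; first = 'b'; last = 'a'

No, "baaaaaaa" does not match a*b*


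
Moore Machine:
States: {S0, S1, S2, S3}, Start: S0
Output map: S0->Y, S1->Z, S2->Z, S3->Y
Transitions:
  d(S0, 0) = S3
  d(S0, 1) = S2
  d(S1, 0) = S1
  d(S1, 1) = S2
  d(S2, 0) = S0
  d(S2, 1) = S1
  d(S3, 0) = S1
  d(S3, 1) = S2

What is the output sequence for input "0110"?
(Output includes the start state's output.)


Start: S0 (output Y)
  --0--> S3 (output Y)
  --1--> S2 (output Z)
  --1--> S1 (output Z)
  --0--> S1 (output Z)

"YYZZZ"


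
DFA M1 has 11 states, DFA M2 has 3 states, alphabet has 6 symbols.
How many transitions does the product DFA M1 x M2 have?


Product DFA has 11 * 3 = 33 states.
Each has 6 transitions: 33 * 6 = 198

198


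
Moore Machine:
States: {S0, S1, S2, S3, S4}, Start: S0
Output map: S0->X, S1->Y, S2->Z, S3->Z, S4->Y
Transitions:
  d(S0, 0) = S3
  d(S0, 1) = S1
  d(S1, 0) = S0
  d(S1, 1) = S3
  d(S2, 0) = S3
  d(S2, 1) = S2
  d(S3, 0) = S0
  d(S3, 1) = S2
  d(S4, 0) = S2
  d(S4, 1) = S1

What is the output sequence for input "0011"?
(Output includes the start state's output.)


Start: S0 (output X)
  --0--> S3 (output Z)
  --0--> S0 (output X)
  --1--> S1 (output Y)
  --1--> S3 (output Z)

"XZXYZ"


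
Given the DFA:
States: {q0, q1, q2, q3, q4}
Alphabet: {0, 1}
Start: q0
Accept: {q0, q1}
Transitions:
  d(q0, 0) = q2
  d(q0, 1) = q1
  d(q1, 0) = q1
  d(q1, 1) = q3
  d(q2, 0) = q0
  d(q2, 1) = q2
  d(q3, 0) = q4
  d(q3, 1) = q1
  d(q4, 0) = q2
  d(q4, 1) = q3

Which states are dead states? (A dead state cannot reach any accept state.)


Forward reachability from each state:
  q0 -> reaches accept state q0 (live)
  q1 -> reaches accept state q0 (live)
  q2 -> reaches accept state q0 (live)
  q3 -> reaches accept state q0 (live)
  q4 -> reaches accept state q0 (live)

None (all states can reach an accept state)


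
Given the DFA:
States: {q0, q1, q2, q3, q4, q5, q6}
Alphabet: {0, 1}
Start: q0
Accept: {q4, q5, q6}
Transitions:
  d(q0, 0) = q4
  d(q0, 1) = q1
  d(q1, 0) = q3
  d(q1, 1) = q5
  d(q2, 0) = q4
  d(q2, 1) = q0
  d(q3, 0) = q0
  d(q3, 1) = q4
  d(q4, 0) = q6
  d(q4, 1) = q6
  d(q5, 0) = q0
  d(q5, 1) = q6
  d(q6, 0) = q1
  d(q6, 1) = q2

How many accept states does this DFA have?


Accept states listed: {q4, q5, q6}
Counting: q4(1) q5(2) q6(3)

3


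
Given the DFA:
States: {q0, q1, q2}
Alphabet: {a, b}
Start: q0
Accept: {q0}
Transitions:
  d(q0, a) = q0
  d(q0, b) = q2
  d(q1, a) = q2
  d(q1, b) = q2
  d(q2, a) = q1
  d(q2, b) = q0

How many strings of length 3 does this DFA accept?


Enumerating all length-3 strings:
  "aaa" -> q0 [accept]
  "aab" -> q2 [reject]
  "aba" -> q1 [reject]
  "abb" -> q0 [accept]
  "baa" -> q2 [reject]
  "bab" -> q2 [reject]
  "bba" -> q0 [accept]
  "bbb" -> q2 [reject]

3 out of 8


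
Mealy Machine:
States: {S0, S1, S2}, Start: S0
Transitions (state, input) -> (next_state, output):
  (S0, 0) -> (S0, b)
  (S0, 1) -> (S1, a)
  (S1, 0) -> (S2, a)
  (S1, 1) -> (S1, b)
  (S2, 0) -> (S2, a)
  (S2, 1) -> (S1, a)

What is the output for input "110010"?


Step-by-step:
  (S0, 1) -> (S1, a)
  (S1, 1) -> (S1, b)
  (S1, 0) -> (S2, a)
  (S2, 0) -> (S2, a)
  (S2, 1) -> (S1, a)
  (S1, 0) -> (S2, a)

"abaaaa"


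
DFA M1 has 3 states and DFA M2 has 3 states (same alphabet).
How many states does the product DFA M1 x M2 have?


Product construction pairs every M1 state with every M2 state.
3 * 3 = 9

9


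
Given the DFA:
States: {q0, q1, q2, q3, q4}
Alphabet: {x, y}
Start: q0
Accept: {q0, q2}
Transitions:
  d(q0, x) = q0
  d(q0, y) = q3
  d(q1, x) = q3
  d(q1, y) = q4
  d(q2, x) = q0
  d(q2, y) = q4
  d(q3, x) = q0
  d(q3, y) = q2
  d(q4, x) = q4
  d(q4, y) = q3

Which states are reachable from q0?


BFS from q0:
  layer 0: {q0}
  layer 1: {q3}
  layer 2: {q2}
  layer 3: {q4}

{q0, q2, q3, q4}


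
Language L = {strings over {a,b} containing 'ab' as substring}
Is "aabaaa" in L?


'ab' occurs at index 1

Yes, "aabaaa" is in L


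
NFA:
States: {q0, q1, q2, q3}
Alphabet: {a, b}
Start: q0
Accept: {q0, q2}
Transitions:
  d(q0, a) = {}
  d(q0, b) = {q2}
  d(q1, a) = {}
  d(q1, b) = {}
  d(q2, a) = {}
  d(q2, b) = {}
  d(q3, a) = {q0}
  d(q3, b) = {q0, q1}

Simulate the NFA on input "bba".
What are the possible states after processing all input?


Start: {q0}
  --b--> {q2}
  --b--> {}
  --a--> {}

{} (empty set, no valid transitions)


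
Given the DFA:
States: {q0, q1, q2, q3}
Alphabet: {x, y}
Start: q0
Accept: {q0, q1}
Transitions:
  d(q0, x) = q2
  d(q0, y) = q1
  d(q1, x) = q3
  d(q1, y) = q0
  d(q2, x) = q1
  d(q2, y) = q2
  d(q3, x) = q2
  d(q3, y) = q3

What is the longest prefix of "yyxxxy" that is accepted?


Run the DFA, marking each prefix where the state is accepting:
  "" -> q0 [accept]
  "y" -> q1 [accept]
  "yy" -> q0 [accept]
  "yyx" -> q2 [reject]
  "yyxx" -> q1 [accept]
  "yyxxx" -> q3 [reject]
  "yyxxxy" -> q3 [reject]

"yyxx"


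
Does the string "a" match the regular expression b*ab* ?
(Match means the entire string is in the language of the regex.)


|string| = 1; first = 'a'; last = 'a'

Yes, "a" matches b*ab*


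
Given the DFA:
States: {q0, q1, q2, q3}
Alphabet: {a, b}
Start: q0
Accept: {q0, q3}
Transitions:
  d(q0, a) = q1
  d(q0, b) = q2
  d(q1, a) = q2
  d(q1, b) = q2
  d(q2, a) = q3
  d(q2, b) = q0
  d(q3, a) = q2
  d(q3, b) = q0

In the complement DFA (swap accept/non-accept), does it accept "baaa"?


Trace: q0 -> q2 -> q3 -> q2 -> q3
Final: q3
Original accept: {q0, q3}
Complement: q3 is in original accept

No, complement rejects (original accepts)


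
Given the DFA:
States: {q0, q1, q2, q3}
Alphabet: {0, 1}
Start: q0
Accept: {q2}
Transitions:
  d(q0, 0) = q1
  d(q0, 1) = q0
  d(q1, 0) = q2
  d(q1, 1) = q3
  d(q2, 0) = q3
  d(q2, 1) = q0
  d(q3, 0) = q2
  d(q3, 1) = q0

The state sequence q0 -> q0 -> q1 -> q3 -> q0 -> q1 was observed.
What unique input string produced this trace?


Trace back each transition to find the symbol:
  q0 --[1]--> q0
  q0 --[0]--> q1
  q1 --[1]--> q3
  q3 --[1]--> q0
  q0 --[0]--> q1

"10110"


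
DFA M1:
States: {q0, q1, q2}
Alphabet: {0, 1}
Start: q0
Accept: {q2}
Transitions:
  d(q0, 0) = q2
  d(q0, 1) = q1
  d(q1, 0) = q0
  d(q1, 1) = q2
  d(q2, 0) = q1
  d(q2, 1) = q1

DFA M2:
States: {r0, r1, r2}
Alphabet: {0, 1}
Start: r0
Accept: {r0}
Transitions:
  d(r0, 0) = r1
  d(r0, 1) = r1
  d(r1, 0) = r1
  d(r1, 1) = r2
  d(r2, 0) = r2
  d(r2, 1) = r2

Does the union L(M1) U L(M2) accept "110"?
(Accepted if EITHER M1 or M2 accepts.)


M1: final=q1 accepted=False
M2: final=r2 accepted=False

No, union rejects (neither accepts)


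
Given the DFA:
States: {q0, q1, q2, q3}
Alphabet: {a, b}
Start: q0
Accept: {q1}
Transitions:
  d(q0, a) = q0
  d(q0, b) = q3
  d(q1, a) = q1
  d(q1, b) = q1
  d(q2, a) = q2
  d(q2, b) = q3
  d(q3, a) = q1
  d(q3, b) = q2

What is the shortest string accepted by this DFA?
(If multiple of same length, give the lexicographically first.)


BFS by string length (lex-first path to each state shown):
  len 0: q0<-""
  len 1: q0<-"a", q3<-"b"
  len 2: q0<-"aa", q1<-"ba", q2<-"bb", q3<-"ab"
Found accept state at length 2.

"ba"


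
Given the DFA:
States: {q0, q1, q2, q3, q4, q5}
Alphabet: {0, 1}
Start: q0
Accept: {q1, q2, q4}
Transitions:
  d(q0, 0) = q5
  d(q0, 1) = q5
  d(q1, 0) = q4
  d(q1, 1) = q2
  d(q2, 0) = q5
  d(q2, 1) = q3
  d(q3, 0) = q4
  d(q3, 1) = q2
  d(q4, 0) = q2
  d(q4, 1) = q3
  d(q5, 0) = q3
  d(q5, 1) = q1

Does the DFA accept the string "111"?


Trace: q0 -> q5 -> q1 -> q2
Final state: q2
Accept states: {q1, q2, q4}

Yes, accepted (final state q2 is an accept state)


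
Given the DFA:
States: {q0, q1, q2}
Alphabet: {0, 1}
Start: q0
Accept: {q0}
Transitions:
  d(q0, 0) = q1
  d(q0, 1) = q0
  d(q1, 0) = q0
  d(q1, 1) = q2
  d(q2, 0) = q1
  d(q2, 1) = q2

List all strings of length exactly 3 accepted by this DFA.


All strings of length 3: 8 total
Accepted: 3

"001", "100", "111"


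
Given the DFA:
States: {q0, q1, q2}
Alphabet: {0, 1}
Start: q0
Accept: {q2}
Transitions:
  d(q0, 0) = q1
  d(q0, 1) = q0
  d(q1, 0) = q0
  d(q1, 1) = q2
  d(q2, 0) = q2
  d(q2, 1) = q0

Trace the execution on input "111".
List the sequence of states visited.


Input: 111
d(q0, 1) = q0
d(q0, 1) = q0
d(q0, 1) = q0


q0 -> q0 -> q0 -> q0


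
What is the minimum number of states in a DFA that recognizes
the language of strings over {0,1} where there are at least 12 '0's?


States: count = 0, 1, ..., 11, and a final '>= 12' state.
Total: 12 + 1 = 13. Accept = '>= 12' state.

13


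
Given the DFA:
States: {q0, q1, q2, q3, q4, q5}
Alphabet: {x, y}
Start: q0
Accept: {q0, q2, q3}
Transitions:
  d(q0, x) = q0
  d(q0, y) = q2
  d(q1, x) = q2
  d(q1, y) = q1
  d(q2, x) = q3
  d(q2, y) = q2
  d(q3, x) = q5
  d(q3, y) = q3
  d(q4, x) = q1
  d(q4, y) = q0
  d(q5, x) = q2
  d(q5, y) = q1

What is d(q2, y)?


Looking up transition d(q2, y)

q2


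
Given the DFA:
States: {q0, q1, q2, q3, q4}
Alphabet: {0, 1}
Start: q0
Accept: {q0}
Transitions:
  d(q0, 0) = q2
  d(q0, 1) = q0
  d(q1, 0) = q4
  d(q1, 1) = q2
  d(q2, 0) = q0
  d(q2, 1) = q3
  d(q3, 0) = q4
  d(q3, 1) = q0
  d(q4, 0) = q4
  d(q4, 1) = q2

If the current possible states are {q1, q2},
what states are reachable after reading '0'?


Apply transition on '0' from each current state:
  d(q1, 0) = q4
  d(q2, 0) = q0

{q0, q4}


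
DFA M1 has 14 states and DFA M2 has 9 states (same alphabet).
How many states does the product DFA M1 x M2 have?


Product construction pairs every M1 state with every M2 state.
14 * 9 = 126

126


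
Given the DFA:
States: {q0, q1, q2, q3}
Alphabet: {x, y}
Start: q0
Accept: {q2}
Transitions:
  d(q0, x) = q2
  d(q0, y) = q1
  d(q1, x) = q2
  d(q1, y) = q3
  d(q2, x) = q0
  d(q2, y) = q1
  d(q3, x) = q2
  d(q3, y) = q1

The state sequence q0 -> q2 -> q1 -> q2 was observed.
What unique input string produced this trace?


Trace back each transition to find the symbol:
  q0 --[x]--> q2
  q2 --[y]--> q1
  q1 --[x]--> q2

"xyx"


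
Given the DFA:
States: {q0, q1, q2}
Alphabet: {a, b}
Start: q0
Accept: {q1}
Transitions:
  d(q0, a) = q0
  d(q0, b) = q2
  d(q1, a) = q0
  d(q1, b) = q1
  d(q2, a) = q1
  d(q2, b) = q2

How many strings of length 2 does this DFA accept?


Enumerating all length-2 strings:
  "aa" -> q0 [reject]
  "ab" -> q2 [reject]
  "ba" -> q1 [accept]
  "bb" -> q2 [reject]

1 out of 4


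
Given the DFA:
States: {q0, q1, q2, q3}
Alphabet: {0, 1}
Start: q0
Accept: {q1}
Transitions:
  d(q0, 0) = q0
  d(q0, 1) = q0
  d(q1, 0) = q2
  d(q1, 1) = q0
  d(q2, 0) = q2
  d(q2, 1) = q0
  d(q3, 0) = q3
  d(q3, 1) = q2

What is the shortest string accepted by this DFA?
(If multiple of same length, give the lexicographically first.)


BFS by string length (lex-first path to each state shown):
  len 0: q0<-""
  len 1: q0<-"0"
  len 2: q0<-"00"
  len 3: q0<-"000"
  len 4: q0<-"0000"
  len 5: q0<-"00000"
  len 6: q0<-"000000"
  len 7: q0<-"0000000"
  len 8: q0<-"00000000"

No string accepted (empty language)


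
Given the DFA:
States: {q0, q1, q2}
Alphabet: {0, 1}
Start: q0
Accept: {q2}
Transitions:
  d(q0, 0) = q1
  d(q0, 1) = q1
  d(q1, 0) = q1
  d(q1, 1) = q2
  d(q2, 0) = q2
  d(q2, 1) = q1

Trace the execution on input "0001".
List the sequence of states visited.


Input: 0001
d(q0, 0) = q1
d(q1, 0) = q1
d(q1, 0) = q1
d(q1, 1) = q2


q0 -> q1 -> q1 -> q1 -> q2


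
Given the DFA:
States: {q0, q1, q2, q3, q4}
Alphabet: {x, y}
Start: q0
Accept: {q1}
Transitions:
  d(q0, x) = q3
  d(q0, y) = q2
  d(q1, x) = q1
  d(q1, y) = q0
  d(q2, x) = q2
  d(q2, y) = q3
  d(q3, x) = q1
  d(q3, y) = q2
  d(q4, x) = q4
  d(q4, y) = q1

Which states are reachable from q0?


BFS from q0:
  layer 0: {q0}
  layer 1: {q2, q3}
  layer 2: {q1}

{q0, q1, q2, q3}


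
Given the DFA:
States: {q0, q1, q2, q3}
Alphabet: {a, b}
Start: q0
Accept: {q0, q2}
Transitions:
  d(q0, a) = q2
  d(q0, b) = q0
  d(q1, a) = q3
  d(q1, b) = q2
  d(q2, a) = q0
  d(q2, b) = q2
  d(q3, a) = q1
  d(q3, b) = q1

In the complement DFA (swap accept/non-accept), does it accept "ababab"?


Trace: q0 -> q2 -> q2 -> q0 -> q0 -> q2 -> q2
Final: q2
Original accept: {q0, q2}
Complement: q2 is in original accept

No, complement rejects (original accepts)


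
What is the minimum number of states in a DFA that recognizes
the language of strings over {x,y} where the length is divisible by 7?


States track (length) mod 7.
Need 7 states: one per remainder 0..6; accept = remainder 0.

7


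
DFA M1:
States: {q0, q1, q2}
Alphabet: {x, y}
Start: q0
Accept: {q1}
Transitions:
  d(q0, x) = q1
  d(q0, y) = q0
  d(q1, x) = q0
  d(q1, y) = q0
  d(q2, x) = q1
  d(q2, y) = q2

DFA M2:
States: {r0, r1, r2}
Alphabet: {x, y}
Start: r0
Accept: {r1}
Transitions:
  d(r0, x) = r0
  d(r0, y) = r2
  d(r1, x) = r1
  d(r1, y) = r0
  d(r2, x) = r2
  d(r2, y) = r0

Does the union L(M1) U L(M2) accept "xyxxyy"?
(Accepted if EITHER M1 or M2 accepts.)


M1: final=q0 accepted=False
M2: final=r2 accepted=False

No, union rejects (neither accepts)


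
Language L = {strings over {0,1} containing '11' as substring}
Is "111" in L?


'11' occurs at index 0

Yes, "111" is in L


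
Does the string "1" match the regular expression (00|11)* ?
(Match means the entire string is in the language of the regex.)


|string| = 1; first = '1'; last = '1'

No, "1" does not match (00|11)*


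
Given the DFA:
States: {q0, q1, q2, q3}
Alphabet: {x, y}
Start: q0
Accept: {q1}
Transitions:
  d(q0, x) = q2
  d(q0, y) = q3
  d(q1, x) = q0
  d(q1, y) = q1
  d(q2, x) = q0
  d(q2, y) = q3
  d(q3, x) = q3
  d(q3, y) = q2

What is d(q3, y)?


Looking up transition d(q3, y)

q2


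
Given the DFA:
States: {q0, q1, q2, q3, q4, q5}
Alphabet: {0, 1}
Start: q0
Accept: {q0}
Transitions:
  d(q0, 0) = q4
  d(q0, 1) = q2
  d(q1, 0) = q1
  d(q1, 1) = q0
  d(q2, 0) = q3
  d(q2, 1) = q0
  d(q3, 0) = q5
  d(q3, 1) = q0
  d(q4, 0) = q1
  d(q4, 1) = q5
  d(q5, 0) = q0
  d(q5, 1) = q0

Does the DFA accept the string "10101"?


Trace: q0 -> q2 -> q3 -> q0 -> q4 -> q5
Final state: q5
Accept states: {q0}

No, rejected (final state q5 is not an accept state)


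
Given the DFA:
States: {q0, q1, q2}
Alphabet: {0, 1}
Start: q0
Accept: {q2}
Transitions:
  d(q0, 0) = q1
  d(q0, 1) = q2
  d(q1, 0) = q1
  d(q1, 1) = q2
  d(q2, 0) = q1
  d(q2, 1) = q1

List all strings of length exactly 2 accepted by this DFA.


All strings of length 2: 4 total
Accepted: 1

"01"


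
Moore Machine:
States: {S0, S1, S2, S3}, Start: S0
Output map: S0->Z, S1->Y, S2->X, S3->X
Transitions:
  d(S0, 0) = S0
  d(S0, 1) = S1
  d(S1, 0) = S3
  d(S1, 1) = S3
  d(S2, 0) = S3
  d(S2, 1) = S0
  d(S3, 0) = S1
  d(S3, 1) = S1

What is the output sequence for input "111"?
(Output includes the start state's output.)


Start: S0 (output Z)
  --1--> S1 (output Y)
  --1--> S3 (output X)
  --1--> S1 (output Y)

"ZYXY"


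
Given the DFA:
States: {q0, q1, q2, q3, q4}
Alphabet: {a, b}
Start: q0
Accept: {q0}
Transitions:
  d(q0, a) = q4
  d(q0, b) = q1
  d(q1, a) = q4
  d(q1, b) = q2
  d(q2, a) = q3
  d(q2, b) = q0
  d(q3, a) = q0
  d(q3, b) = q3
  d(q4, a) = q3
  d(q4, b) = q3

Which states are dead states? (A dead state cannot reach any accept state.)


Forward reachability from each state:
  q0 -> reaches accept state q0 (live)
  q1 -> reaches accept state q0 (live)
  q2 -> reaches accept state q0 (live)
  q3 -> reaches accept state q0 (live)
  q4 -> reaches accept state q0 (live)

None (all states can reach an accept state)


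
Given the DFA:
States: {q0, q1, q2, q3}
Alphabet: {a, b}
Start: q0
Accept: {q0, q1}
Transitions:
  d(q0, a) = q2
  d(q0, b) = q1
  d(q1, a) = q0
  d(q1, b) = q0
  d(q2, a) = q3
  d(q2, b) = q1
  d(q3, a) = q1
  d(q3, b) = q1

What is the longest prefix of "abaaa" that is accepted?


Run the DFA, marking each prefix where the state is accepting:
  "" -> q0 [accept]
  "a" -> q2 [reject]
  "ab" -> q1 [accept]
  "aba" -> q0 [accept]
  "abaa" -> q2 [reject]
  "abaaa" -> q3 [reject]

"aba"


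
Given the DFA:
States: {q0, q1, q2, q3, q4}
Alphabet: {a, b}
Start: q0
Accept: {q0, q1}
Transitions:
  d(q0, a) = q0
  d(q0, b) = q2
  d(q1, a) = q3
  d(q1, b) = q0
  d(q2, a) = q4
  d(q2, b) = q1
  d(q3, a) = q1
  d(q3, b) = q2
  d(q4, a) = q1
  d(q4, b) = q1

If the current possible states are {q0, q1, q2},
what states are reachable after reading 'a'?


Apply transition on 'a' from each current state:
  d(q0, a) = q0
  d(q1, a) = q3
  d(q2, a) = q4

{q0, q3, q4}


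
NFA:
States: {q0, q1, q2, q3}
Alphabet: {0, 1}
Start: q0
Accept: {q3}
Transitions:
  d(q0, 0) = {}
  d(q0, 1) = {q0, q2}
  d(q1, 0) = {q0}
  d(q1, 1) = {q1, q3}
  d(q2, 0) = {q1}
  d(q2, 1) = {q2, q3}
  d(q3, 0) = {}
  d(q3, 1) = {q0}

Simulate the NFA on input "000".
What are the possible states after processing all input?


Start: {q0}
  --0--> {}
  --0--> {}
  --0--> {}

{} (empty set, no valid transitions)


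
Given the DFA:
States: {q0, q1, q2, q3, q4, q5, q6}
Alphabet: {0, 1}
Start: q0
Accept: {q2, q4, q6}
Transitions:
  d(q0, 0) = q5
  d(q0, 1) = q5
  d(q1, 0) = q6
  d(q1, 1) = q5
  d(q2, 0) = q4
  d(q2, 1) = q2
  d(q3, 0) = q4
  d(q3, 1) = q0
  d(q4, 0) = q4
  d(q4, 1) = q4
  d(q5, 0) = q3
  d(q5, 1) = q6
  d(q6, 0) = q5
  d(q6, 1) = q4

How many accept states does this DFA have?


Accept states listed: {q2, q4, q6}
Counting: q2(1) q4(2) q6(3)

3


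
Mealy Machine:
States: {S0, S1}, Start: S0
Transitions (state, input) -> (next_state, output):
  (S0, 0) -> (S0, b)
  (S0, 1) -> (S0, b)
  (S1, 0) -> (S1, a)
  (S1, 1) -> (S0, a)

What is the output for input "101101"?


Step-by-step:
  (S0, 1) -> (S0, b)
  (S0, 0) -> (S0, b)
  (S0, 1) -> (S0, b)
  (S0, 1) -> (S0, b)
  (S0, 0) -> (S0, b)
  (S0, 1) -> (S0, b)

"bbbbbb"


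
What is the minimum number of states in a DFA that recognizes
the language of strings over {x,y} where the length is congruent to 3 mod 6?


States track (length) mod 6.
Need 6 states: one per remainder 0..5; accept = remainder 3.

6


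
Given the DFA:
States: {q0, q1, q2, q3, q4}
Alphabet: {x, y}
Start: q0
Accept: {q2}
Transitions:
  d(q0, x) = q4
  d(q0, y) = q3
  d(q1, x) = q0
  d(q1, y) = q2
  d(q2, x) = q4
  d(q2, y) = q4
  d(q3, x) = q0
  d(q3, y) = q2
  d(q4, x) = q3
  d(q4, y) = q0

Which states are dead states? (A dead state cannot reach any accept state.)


Forward reachability from each state:
  q0 -> reaches accept state q2 (live)
  q1 -> reaches accept state q2 (live)
  q2 -> reaches accept state q2 (live)
  q3 -> reaches accept state q2 (live)
  q4 -> reaches accept state q2 (live)

None (all states can reach an accept state)
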